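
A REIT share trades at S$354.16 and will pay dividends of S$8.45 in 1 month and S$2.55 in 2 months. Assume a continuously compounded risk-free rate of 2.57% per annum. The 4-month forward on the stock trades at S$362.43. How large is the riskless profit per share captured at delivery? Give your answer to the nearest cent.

PV(dividends) I = 8.45·e^(−0.0257·1/12) + 2.55·e^(−0.0257·2/12) = 10.9710
Fair forward F* = (S − I)·e^(rT) = (354.16 − 10.9710)·e^0.008567 = 343.1890 × 1.008604 = 346.1418
Market S$362.43 > fair 346.1418: forward overpriced → cash-and-carry (borrow at r, buy the stock and collect the dividends, short the forward).
Profit at T = |F_mkt − F*| = |362.43 − 346.1418| = S$16.29 per share

S$16.29 per share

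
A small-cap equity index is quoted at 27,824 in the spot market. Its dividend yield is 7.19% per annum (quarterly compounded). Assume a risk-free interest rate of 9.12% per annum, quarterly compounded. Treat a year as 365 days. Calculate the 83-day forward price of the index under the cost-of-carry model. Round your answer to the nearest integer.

F = S · (1+r/4)^(4T) / (1+q/4)^(4T)
= 27824 × 1.020717 / 1.016337 = 27824 × 1.004310
F = 27,944

27,944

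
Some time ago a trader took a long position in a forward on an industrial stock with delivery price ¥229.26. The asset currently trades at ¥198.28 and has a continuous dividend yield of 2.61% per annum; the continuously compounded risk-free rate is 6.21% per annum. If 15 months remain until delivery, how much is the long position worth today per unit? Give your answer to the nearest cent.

Current fair forward for the remaining 15 months: F = S·e^((r − q)·T), (r − q) = 0.0621 − 0.0261 = 0.0360
F = 198.28 · e^(0.0360 × 15/12) = 198.28 × 1.046028 = 207.4064
Value of long forward = (F − K)·e^(−rT) = (207.4064 − 229.26) · e^(−0.0621·15/12)
= -21.8536 × 0.925311 = -20.22

-¥20.22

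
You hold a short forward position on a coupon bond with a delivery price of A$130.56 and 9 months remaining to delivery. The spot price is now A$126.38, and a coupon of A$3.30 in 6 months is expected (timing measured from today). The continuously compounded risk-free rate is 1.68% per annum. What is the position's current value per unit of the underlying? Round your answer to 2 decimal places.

PV(remaining coupons) I = 3.30·e^(−0.0168·6/12) = 3.2724
Current forward F = (S − I)·e^(rT) = (126.38 − 3.2724)·e^(0.0168·9/12) = 123.1076 × 1.012680 = 124.6686
Value (long) = (F − K)·e^(−rT) = (124.6686 − 130.56) × 0.987479 = -5.8176
Short position value = −(long value) = A$5.82

A$5.82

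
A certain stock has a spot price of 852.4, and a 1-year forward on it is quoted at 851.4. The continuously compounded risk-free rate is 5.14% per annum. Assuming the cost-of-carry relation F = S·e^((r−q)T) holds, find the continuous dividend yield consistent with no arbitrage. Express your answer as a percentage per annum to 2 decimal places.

From F = S·e^((r−q)T): (r − q) = ln(F/S)/T
ln(851.4/852.4) = ln(0.998827) = -0.001174
(r − q) = -0.001174 / (12/12) = -0.001174
q = r − ln(F/S)/T = 0.0514 + 0.001174 = 0.052574
q = 5.26%

5.26%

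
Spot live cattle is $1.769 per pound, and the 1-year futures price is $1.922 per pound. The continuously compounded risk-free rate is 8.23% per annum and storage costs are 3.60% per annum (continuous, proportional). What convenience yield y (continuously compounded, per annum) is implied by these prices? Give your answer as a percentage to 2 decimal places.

3.53%

F = S·e^((r+u−y)T) ⇒ (r+u−y) = ln(F/S)/T
ln(1.922/1.769) = 0.082952; /T ⇒ 0.082952
y = r + u − ln(F/S)/T = 0.0823 + 0.0360 − 0.082952 = 0.035348
y = 3.53%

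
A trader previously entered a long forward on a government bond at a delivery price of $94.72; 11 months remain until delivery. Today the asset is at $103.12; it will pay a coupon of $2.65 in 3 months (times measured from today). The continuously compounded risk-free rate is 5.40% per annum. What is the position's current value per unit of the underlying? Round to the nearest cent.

PV(remaining coupons) I = 2.65·e^(−0.0540·3/12) = 2.6145
Current forward F = (S − I)·e^(rT) = (103.12 − 2.6145)·e^(0.0540·11/12) = 100.5055 × 1.050746 = 105.6058
Value (long) = (F − K)·e^(−rT) = (105.6058 − 94.72) × 0.951705 = 10.3601
Value = $10.36

$10.36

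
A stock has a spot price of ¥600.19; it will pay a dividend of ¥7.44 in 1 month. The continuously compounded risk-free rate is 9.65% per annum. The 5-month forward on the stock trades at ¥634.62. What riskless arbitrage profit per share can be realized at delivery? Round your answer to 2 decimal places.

¥17.49 per share

PV(dividends) I = 7.44·e^(−0.0965·1/12) = 7.3804
Fair forward F* = (S − I)·e^(rT) = (600.19 − 7.3804)·e^0.040208 = 592.8096 × 1.041027 = 617.1308
Market ¥634.62 > fair 617.1308: forward overpriced → cash-and-carry (borrow at r, buy the stock and collect the dividends, short the forward).
Profit at T = |F_mkt − F*| = |634.62 − 617.1308| = ¥17.49 per share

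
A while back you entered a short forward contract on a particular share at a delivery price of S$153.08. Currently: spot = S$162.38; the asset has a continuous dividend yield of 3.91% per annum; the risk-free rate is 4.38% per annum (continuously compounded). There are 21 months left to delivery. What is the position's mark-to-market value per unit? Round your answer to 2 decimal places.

-S$9.86

Current fair forward for the remaining 21 months: F = S·e^((r − q)·T), (r − q) = 0.0438 − 0.0391 = 0.0047
F = 162.38 · e^(0.0047 × 21/12) = 162.38 × 1.008259 = 163.7211
Value of long forward = (F − K)·e^(−rT) = (163.7211 − 153.08) · e^(−0.0438·21/12)
= 10.6411 × 0.926214 = 9.86
Short position value = −(long value) = -S$9.86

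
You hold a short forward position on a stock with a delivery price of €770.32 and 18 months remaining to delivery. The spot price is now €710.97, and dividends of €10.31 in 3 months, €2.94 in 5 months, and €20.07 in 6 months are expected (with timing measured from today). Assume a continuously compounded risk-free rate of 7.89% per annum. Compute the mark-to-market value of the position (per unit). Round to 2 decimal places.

€5.62

PV(remaining dividends) I = 10.31·e^(−0.0789·3/12) + 2.94·e^(−0.0789·5/12) + 20.07·e^(−0.0789·6/12) = 32.2472
Current forward F = (S − I)·e^(rT) = (710.97 − 32.2472)·e^(0.0789·18/12) = 678.7228 × 1.125638 = 763.9962
Value (long) = (F − K)·e^(−rT) = (763.9962 − 770.32) × 0.888385 = -5.6180
Short position value = −(long value) = €5.62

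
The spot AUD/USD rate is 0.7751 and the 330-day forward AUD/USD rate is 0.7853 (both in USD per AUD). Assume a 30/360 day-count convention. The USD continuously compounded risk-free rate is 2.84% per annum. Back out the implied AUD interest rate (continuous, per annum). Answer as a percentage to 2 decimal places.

F = S·e^((r_USD − r_AUD)T) ⇒ r_AUD = r_USD − ln(F/S)/T
ln(0.7853/0.7751) = 0.013074; /(330/360) = 0.014263
r_AUD = 0.0284 − 0.014263 = 0.014137
r_AUD = 1.41%

1.41%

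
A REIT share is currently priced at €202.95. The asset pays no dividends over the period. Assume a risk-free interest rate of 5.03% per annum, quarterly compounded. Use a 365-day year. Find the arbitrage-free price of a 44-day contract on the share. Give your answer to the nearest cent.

€204.18

F = S · (1+r/4)^(4T)
= 202.95 × 1.006044
F = €204.18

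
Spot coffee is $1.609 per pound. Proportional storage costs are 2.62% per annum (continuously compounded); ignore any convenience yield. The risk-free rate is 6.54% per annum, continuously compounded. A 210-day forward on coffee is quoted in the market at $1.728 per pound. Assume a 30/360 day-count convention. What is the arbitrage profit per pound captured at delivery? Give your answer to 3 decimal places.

$0.031 per pound

Fair forward: F* = S·e^(carry·T), with carry = (r + u) = 0.0654 + 0.0262 = 0.0916
F* = 1.609 · e^(0.0916 × 210/360) = 1.609 · e^0.053433 = 1.609 × 1.054886 = $1.6973
Market $1.728 > fair $1.6973: forward overpriced → cash-and-carry (buy spot, short the forward).
At maturity, profit = |F_mkt − F*| = |1.728 − 1.6973| = $0.031 per pound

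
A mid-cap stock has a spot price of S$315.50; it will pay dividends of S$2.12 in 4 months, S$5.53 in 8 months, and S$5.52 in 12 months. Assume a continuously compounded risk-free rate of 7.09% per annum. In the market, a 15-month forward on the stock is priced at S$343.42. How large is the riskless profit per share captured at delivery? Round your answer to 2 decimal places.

PV(dividends) I = 2.12·e^(−0.0709·4/12) + 5.53·e^(−0.0709·8/12) + 5.52·e^(−0.0709·12/12) = 12.4874
Fair forward F* = (S − I)·e^(rT) = (315.50 − 12.4874)·e^0.088625 = 303.0126 × 1.092671 = 331.0931
Market S$343.42 > fair 331.0931: forward overpriced → cash-and-carry (borrow at r, buy the stock and collect the dividends, short the forward).
Profit at T = |F_mkt − F*| = |343.42 − 331.0931| = S$12.33 per share

S$12.33 per share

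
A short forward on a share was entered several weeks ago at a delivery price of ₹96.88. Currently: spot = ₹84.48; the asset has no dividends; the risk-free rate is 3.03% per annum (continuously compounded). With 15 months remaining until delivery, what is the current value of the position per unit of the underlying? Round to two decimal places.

Current fair forward for the remaining 15 months: F = S·e^(r·T), r = 0.0303
F = 84.48 · e^(0.0303 × 15/12) = 84.48 × 1.038601 = 87.7410
Value of long forward = (F − K)·e^(−rT) = (87.7410 − 96.88) · e^(−0.0303·15/12)
= -9.1390 × 0.962833 = -8.80
Short position value = −(long value) = ₹8.80

₹8.80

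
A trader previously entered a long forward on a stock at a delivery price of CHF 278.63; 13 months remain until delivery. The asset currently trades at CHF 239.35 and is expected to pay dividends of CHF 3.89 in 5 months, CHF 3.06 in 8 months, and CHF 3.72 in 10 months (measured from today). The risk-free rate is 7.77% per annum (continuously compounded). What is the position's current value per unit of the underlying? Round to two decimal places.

PV(remaining dividends) I = 3.89·e^(−0.0777·5/12) + 3.06·e^(−0.0777·8/12) + 3.72·e^(−0.0777·10/12) = 10.1584
Current forward F = (S − I)·e^(rT) = (239.35 − 10.1584)·e^(0.0777·13/12) = 229.1916 × 1.087819 = 249.3190
Value (long) = (F − K)·e^(−rT) = (249.3190 − 278.63) × 0.919270 = -26.9447
Value = -CHF 26.94

-CHF 26.94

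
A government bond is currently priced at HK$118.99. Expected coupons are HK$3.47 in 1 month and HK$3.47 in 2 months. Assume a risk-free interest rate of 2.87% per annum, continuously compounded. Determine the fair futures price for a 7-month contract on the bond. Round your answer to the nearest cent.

PV(coupons) I = 3.47·e^(−0.0287·1/12) + 3.47·e^(−0.0287·2/12)
I = 3.4617 + 3.4534 = 6.9151
F = (S − I)·e^(rT) = (118.99 − 6.9151) · e^(0.0287·7/12)
= 112.0749 · e^0.016742 = 112.0749 × 1.016883 = HK$113.97

HK$113.97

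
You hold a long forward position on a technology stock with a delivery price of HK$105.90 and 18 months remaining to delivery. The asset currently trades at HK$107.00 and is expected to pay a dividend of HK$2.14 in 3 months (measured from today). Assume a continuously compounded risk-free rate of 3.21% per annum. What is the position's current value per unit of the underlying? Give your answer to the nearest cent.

HK$3.96

PV(remaining dividends) I = 2.14·e^(−0.0321·3/12) = 2.1229
Current forward F = (S − I)·e^(rT) = (107.00 − 2.1229)·e^(0.0321·18/12) = 104.8771 × 1.049328 = 110.0505
Value (long) = (F − K)·e^(−rT) = (110.0505 − 105.90) × 0.952991 = 3.9554
Value = HK$3.96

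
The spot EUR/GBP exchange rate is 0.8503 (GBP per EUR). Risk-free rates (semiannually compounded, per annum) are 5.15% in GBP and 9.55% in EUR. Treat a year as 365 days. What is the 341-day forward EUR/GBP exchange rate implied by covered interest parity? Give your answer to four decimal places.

0.8172

By covered interest parity, F = S · (1+r_GBP/2)^(2T) / (1+r_EUR/2)^(2T)
= 0.8503 × 1.048651 / 1.091067 = 0.8503 × 0.961124
F = 0.8172 GBP per EUR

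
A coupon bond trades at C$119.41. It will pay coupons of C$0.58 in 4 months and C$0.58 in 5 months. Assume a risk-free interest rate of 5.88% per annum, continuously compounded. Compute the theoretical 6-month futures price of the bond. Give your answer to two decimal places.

PV(coupons) I = 0.58·e^(−0.0588·4/12) + 0.58·e^(−0.0588·5/12)
I = 0.5687 + 0.5660 = 1.1347
F = (S − I)·e^(rT) = (119.41 − 1.1347) · e^(0.0588·6/12)
= 118.2753 · e^0.029400 = 118.2753 × 1.029836 = C$121.80

C$121.80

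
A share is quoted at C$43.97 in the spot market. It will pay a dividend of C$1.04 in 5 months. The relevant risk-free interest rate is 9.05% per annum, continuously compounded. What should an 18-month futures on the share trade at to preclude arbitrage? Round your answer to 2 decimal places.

PV(dividends) I = 1.04·e^(−0.0905·5/12)
I = 1.0015
F = (S − I)·e^(rT) = (43.97 − 1.0015) · e^(0.0905·18/12)
= 42.9685 · e^0.135750 = 42.9685 × 1.145396 = C$49.22

C$49.22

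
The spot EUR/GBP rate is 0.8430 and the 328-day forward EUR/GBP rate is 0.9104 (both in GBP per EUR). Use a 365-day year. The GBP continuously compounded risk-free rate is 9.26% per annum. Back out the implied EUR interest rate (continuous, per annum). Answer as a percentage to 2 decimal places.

0.70%

F = S·e^((r_GBP − r_EUR)T) ⇒ r_EUR = r_GBP − ln(F/S)/T
ln(0.9104/0.8430) = 0.076917; /(328/365) = 0.085594
r_EUR = 0.0926 − 0.085594 = 0.007006
r_EUR = 0.70%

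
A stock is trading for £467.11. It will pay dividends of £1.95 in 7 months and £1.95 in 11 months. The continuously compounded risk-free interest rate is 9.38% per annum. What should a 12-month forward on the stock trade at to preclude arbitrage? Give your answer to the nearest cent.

PV(dividends) I = 1.95·e^(−0.0938·7/12) + 1.95·e^(−0.0938·11/12)
I = 1.8462 + 1.7893 = 3.6355
F = (S − I)·e^(rT) = (467.11 − 3.6355) · e^(0.0938·12/12)
= 463.4745 · e^0.093800 = 463.4745 × 1.098340 = £509.05

£509.05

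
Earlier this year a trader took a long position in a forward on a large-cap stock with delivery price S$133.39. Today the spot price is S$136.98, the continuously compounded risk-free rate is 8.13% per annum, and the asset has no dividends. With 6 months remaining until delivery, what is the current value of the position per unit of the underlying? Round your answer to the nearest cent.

Current fair forward for the remaining 6 months: F = S·e^(r·T), r = 0.0813
F = 136.98 · e^(0.0813 × 6/12) = 136.98 × 1.041488 = 142.6630
Value of long forward = (F − K)·e^(−rT) = (142.6630 − 133.39) · e^(−0.0813·6/12)
= 9.2730 × 0.960165 = 8.90

S$8.90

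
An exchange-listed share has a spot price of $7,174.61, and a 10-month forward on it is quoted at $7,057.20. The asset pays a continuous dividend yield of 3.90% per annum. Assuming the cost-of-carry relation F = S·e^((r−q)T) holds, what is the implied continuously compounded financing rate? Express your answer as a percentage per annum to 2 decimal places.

From F = S·e^((r−q)T): (r − q) = ln(F/S)/T
ln(7057.20/7174.61) = ln(0.983635) = -0.016500
(r − q) = -0.016500 / (10/12) = -0.019800
r = ln(F/S)/T + q = -0.019800 + 0.0390 = 0.019200
r = 1.92%

1.92%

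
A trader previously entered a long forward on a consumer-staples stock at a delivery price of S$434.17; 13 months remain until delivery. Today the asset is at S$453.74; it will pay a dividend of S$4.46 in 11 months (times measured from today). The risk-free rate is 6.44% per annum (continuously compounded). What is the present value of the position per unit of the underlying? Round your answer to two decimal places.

PV(remaining dividends) I = 4.46·e^(−0.0644·11/12) = 4.2043
Current forward F = (S − I)·e^(rT) = (453.74 − 4.2043)·e^(0.0644·13/12) = 449.5357 × 1.072258 = 482.0183
Value (long) = (F − K)·e^(−rT) = (482.0183 − 434.17) × 0.932611 = 44.6239
Value = S$44.62

S$44.62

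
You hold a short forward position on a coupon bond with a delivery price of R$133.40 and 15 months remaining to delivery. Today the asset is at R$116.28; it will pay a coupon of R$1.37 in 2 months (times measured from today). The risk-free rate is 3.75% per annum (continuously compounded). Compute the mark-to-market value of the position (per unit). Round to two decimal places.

PV(remaining coupons) I = 1.37·e^(−0.0375·2/12) = 1.3615
Current forward F = (S − I)·e^(rT) = (116.28 − 1.3615)·e^(0.0375·15/12) = 114.9185 × 1.047991 = 120.4336
Value (long) = (F − K)·e^(−rT) = (120.4336 − 133.40) × 0.954207 = -12.3726
Short position value = −(long value) = R$12.37

R$12.37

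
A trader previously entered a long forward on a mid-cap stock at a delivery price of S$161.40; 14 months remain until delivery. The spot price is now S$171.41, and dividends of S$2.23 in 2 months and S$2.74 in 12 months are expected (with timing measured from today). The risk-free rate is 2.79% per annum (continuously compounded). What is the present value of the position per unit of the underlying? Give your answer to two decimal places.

S$10.29

PV(remaining dividends) I = 2.23·e^(−0.0279·2/12) + 2.74·e^(−0.0279·12/12) = 4.8843
Current forward F = (S − I)·e^(rT) = (171.41 − 4.8843)·e^(0.0279·14/12) = 166.5257 × 1.033086 = 172.0354
Value (long) = (F − K)·e^(−rT) = (172.0354 − 161.40) × 0.967974 = 10.2948
Value = S$10.29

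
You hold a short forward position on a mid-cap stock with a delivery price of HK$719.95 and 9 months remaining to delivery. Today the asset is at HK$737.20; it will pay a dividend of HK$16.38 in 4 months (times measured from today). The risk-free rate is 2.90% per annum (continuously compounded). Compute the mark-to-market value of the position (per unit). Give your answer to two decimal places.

PV(remaining dividends) I = 16.38·e^(−0.0290·4/12) = 16.2224
Current forward F = (S − I)·e^(rT) = (737.20 − 16.2224)·e^(0.0290·9/12) = 720.9776 × 1.021988 = 736.8305
Value (long) = (F − K)·e^(−rT) = (736.8305 − 719.95) × 0.978485 = 16.5173
Short position value = −(long value) = -HK$16.52

-HK$16.52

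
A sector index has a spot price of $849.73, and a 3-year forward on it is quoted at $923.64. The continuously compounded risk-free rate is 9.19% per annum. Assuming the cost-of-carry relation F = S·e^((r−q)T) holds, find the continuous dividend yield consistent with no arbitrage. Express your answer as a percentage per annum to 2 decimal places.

From F = S·e^((r−q)T): (r − q) = ln(F/S)/T
ln(923.64/849.73) = ln(1.086981) = 0.083404
(r − q) = 0.083404 / (3) = 0.027801
q = r − ln(F/S)/T = 0.0919 − 0.027801 = 0.064099
q = 6.41%

6.41%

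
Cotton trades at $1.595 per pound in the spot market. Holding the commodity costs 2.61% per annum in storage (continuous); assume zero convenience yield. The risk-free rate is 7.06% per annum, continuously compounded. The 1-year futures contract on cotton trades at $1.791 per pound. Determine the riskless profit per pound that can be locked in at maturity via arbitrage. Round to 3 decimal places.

Fair futures: F* = S·e^(carry·T), with carry = (r + u) = 0.0706 + 0.0261 = 0.0967
F* = 1.595 · e^(0.0967 × 1) = 1.595 · e^0.096700 = 1.595 × 1.101530 = $1.7569
Market $1.791 > fair $1.7569: forward overpriced → cash-and-carry (buy spot, short the forward).
At maturity, profit = |F_mkt − F*| = |1.791 − 1.7569| = $0.034 per pound

$0.034 per pound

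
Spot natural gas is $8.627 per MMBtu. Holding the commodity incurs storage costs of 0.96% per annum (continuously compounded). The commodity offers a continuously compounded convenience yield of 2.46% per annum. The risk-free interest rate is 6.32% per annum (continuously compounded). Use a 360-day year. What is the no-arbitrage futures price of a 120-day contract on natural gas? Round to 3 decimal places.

Net carry = r + u − y = 0.0632 + 0.0096 − 0.0246 = 0.0482
F = S·e^((r+u−y)T) = 8.627 · e^(0.0482 × 120/360) = 8.627 · e^0.016067
= 8.627 × 1.016197 = $8.767 per MMBtu

$8.767 per MMBtu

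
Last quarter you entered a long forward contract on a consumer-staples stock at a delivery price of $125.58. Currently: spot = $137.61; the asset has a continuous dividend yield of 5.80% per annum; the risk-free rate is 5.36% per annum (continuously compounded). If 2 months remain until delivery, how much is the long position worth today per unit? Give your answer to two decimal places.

Current fair forward for the remaining 2 months: F = S·e^((r − q)·T), (r − q) = 0.0536 − 0.0580 = -0.0044
F = 137.61 · e^(-0.0044 × 2/12) = 137.61 × 0.999267 = 137.5091
Value of long forward = (F − K)·e^(−rT) = (137.5091 − 125.58) · e^(−0.0536·2/12)
= 11.9291 × 0.991106 = 11.82

$11.82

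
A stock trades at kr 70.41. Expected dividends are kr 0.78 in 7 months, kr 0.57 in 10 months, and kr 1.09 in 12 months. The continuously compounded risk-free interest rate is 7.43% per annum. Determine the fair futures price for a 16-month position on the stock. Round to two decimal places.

PV(dividends) I = 0.78·e^(−0.0743·7/12) + 0.57·e^(−0.0743·10/12) + 1.09·e^(−0.0743·12/12)
I = 0.7469 + 0.5358 + 1.0119 = 2.2946
F = (S − I)·e^(rT) = (70.41 − 2.2946) · e^(0.0743·16/12)
= 68.1154 · e^0.099067 = 68.1154 × 1.104140 = kr 75.21

kr 75.21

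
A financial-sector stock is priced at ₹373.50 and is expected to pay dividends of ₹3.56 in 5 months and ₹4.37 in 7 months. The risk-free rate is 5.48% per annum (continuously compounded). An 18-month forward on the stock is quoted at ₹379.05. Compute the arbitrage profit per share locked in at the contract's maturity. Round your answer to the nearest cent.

PV(dividends) I = 3.56·e^(−0.0548·5/12) + 4.37·e^(−0.0548·7/12) = 7.7121
Fair forward F* = (S − I)·e^(rT) = (373.50 − 7.7121)·e^0.082200 = 365.7879 × 1.085673 = 397.1260
Market ₹379.05 < fair 397.1260: forward underpriced → reverse cash-and-carry (short the stock, invest proceeds at r, pay the dividends, go long the forward).
Profit at T = |F_mkt − F*| = |379.05 − 397.1260| = ₹18.08 per share

₹18.08 per share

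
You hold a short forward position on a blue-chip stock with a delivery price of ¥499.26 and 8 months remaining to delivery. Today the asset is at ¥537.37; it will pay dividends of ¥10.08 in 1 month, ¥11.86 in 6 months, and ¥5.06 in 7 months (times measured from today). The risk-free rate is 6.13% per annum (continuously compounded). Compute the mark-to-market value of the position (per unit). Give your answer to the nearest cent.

-¥31.69

PV(remaining dividends) I = 10.08·e^(−0.0613·1/12) + 11.86·e^(−0.0613·6/12) + 5.06·e^(−0.0613·7/12) = 26.4129
Current forward F = (S − I)·e^(rT) = (537.37 − 26.4129)·e^(0.0613·8/12) = 510.9571 × 1.041713 = 532.2707
Value (long) = (F − K)·e^(−rT) = (532.2707 − 499.26) × 0.959957 = 31.6889
Short position value = −(long value) = -¥31.69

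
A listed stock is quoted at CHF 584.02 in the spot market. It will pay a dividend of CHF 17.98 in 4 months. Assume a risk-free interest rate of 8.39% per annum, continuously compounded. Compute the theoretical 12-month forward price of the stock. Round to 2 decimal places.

PV(dividends) I = 17.98·e^(−0.0839·4/12)
I = 17.4841
F = (S − I)·e^(rT) = (584.02 − 17.4841) · e^(0.0839·12/12)
= 566.5359 · e^0.083900 = 566.5359 × 1.087520 = CHF 616.12

CHF 616.12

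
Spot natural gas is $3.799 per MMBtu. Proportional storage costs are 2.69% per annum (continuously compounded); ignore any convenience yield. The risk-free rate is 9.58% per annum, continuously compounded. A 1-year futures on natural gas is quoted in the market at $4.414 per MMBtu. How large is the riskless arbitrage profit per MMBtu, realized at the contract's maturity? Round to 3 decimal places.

Fair futures: F* = S·e^(carry·T), with carry = (r + u) = 0.0958 + 0.0269 = 0.1227
F* = 3.799 · e^(0.1227 × 1) = 3.799 · e^0.122700 = 3.799 × 1.130545 = $4.2949
Market $4.414 > fair $4.2949: forward overpriced → cash-and-carry (buy spot, short the forward).
At maturity, profit = |F_mkt − F*| = |4.414 − 4.2949| = $0.119 per MMBtu

$0.119 per MMBtu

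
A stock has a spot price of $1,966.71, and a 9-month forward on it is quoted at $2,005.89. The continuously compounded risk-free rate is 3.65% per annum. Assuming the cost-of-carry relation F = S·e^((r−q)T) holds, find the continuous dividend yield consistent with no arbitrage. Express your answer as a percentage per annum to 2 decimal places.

From F = S·e^((r−q)T): (r − q) = ln(F/S)/T
ln(2005.89/1966.71) = ln(1.019922) = 0.019726
(r − q) = 0.019726 / (9/12) = 0.026301
q = r − ln(F/S)/T = 0.0365 − 0.026301 = 0.010199
q = 1.02%

1.02%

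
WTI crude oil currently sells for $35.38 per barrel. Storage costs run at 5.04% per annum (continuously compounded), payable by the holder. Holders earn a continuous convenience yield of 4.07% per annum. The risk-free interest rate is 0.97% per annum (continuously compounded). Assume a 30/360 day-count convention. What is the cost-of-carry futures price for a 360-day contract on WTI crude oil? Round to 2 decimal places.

$36.07 per barrel

Net carry = r + u − y = 0.0097 + 0.0504 − 0.0407 = 0.0194
F = S·e^((r+u−y)T) = 35.38 · e^(0.0194 × 360/360) = 35.38 · e^0.019400
= 35.38 × 1.019589 = $36.07 per barrel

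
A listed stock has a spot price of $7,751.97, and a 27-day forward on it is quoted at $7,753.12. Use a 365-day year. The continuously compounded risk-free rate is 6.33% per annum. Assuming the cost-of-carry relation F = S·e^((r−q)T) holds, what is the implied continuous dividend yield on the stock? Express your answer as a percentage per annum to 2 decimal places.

From F = S·e^((r−q)T): (r − q) = ln(F/S)/T
ln(7753.12/7751.97) = ln(1.000148) = 0.000148
(r − q) = 0.000148 / (27/365) = 0.002001
q = r − ln(F/S)/T = 0.0633 − 0.002001 = 0.061299
q = 6.13%

6.13%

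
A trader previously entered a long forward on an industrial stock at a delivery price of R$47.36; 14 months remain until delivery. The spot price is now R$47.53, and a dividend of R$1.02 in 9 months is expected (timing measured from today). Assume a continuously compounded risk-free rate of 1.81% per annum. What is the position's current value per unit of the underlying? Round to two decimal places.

R$0.15

PV(remaining dividends) I = 1.02·e^(−0.0181·9/12) = 1.0062
Current forward F = (S − I)·e^(rT) = (47.53 − 1.0062)·e^(0.0181·14/12) = 46.5238 × 1.021341 = 47.5167
Value (long) = (F − K)·e^(−rT) = (47.5167 − 47.36) × 0.979105 = 0.1534
Value = R$0.15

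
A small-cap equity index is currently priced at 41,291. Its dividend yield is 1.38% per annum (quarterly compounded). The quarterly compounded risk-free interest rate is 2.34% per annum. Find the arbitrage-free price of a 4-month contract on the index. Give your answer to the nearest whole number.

F = S · (1+r/4)^(4T) / (1+q/4)^(4T)
= 41291 × 1.007808 / 1.004603 = 41291 × 1.003190
F = 41,423

41,423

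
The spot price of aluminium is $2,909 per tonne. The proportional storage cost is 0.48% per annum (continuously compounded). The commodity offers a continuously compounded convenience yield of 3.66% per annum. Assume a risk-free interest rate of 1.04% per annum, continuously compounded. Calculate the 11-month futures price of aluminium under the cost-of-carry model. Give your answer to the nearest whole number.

Net carry = r + u − y = 0.0104 + 0.0048 − 0.0366 = -0.0214
F = S·e^((r+u−y)T) = 2909 · e^(-0.0214 × 11/12) = 2909 · e^-0.019617
= 2909 × 0.980574 = $2,852 per tonne

$2,852 per tonne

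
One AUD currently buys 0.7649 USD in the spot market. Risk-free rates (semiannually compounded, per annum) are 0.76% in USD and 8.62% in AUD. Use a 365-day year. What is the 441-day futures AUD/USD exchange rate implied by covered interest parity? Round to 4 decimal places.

By covered interest parity, F = S · (1+r_USD/2)^(2T) / (1+r_AUD/2)^(2T)
= 0.7649 × 1.009207 / 1.107346 = 0.7649 × 0.911375
F = 0.6971 USD per AUD

0.6971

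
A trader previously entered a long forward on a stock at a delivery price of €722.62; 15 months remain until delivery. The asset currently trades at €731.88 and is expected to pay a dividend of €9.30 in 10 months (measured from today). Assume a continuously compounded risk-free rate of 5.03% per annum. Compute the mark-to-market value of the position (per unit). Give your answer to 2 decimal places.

PV(remaining dividends) I = 9.30·e^(−0.0503·10/12) = 8.9182
Current forward F = (S − I)·e^(rT) = (731.88 − 8.9182)·e^(0.0503·15/12) = 722.9618 × 1.064894 = 769.8777
Value (long) = (F − K)·e^(−rT) = (769.8777 − 722.62) × 0.939061 = 44.3779
Value = €44.38

€44.38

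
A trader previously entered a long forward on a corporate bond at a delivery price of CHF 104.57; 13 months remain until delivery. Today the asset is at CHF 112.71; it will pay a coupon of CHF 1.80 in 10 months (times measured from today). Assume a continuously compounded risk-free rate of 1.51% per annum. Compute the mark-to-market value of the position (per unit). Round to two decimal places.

CHF 8.06

PV(remaining coupons) I = 1.80·e^(−0.0151·10/12) = 1.7775
Current forward F = (S − I)·e^(rT) = (112.71 − 1.7775)·e^(0.0151·13/12) = 110.9325 × 1.016493 = 112.7621
Value (long) = (F − K)·e^(−rT) = (112.7621 − 104.57) × 0.983775 = 8.0592
Value = CHF 8.06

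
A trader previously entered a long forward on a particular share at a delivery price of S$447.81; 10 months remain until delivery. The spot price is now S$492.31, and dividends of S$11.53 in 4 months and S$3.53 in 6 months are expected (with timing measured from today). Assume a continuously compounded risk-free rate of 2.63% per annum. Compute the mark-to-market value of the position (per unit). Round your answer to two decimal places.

S$39.29

PV(remaining dividends) I = 11.53·e^(−0.0263·4/12) + 3.53·e^(−0.0263·6/12) = 14.9132
Current forward F = (S − I)·e^(rT) = (492.31 − 14.9132)·e^(0.0263·10/12) = 477.3968 × 1.022159 = 487.9754
Value (long) = (F − K)·e^(−rT) = (487.9754 − 447.81) × 0.978322 = 39.2947
Value = S$39.29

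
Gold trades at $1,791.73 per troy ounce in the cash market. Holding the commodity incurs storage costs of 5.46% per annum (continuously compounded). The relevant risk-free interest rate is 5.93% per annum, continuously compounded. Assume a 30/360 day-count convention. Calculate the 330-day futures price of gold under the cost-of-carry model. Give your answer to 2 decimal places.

Net carry = r + u − y = 0.0593 + 0.0546 − 0.0000 = 0.1139
F = S·e^((r+u−y)T) = 1791.73 · e^(0.1139 × 330/360) = 1791.73 · e^0.10440833
= 1791.73 × 1.11005363 = $1,988.92 per troy ounce

$1,988.92 per troy ounce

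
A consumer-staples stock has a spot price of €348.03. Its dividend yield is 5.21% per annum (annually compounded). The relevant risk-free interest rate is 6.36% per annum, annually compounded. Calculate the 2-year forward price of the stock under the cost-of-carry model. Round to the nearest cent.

€355.68

F = S · (1+r)^T / (1+q)^T
= 348.03 × 1.131245 / 1.106914 = 348.03 × 1.021981
F = €355.68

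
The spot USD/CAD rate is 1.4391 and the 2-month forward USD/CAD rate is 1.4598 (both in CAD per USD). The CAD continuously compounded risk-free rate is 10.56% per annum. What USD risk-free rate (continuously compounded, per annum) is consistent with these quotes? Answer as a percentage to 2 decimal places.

F = S·e^((r_CAD − r_USD)T) ⇒ r_USD = r_CAD − ln(F/S)/T
ln(1.4598/1.4391) = 0.014282; /(2/12) = 0.085692
r_USD = 0.1056 − 0.085692 = 0.019908
r_USD = 1.99%

1.99%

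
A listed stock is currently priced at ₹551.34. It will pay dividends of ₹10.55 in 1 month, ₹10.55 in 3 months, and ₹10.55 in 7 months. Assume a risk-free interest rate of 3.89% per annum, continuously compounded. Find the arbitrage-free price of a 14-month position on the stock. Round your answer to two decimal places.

PV(dividends) I = 10.55·e^(−0.0389·1/12) + 10.55·e^(−0.0389·3/12) + 10.55·e^(−0.0389·7/12)
I = 10.5159 + 10.4479 + 10.3133 = 31.2771
F = (S − I)·e^(rT) = (551.34 − 31.2771) · e^(0.0389·14/12)
= 520.0629 · e^0.045383 = 520.0629 × 1.046429 = ₹544.21

₹544.21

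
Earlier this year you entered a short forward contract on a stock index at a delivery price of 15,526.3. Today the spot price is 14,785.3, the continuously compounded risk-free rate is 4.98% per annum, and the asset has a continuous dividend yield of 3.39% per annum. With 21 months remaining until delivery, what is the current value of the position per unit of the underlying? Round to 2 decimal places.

Current fair forward for the remaining 21 months: F = S·e^((r − q)·T), (r − q) = 0.0498 − 0.0339 = 0.0159
F = 14785.3 · e^(0.0159 × 21/12) = 14785.3 × 1.02821573 = 15202.4780
Value of long forward = (F − K)·e^(−rT) = (15202.4780 − 15526.3) · e^(−0.0498·21/12)
= -323.8220 × 0.91653960 = -296.80
Short position value = −(long value) = 296.80

296.80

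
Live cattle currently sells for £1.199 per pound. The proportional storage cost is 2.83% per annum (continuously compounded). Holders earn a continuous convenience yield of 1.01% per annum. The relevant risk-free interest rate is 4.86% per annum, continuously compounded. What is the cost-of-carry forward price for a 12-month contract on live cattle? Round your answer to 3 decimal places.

Net carry = r + u − y = 0.0486 + 0.0283 − 0.0101 = 0.0668
F = S·e^((r+u−y)T) = 1.199 · e^(0.0668 × 12/12) = 1.199 · e^0.066800
= 1.199 × 1.069082 = £1.282 per pound

£1.282 per pound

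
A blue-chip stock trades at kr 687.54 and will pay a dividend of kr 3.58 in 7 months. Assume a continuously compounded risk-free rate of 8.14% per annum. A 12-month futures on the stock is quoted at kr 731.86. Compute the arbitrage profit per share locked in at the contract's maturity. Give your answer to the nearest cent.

kr 10.28 per share

PV(dividends) I = 3.58·e^(−0.0814·7/12) = 3.4140
Fair futures F* = (S − I)·e^(rT) = (687.54 − 3.4140)·e^0.081400 = 684.1260 × 1.084805 = 742.1433
Market kr 731.86 < fair 742.1433: forward underpriced → reverse cash-and-carry (short the stock, invest proceeds at r, pay the dividends, go long the forward).
Profit at T = |F_mkt − F*| = |731.86 − 742.1433| = kr 10.28 per share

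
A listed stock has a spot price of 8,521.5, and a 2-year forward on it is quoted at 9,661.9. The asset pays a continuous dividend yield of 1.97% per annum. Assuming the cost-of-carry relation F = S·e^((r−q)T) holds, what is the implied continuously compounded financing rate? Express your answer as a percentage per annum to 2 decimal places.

8.25%

From F = S·e^((r−q)T): (r − q) = ln(F/S)/T
ln(9661.9/8521.5) = ln(1.133826) = 0.125598
(r − q) = 0.125598 / (2) = 0.062799
r = ln(F/S)/T + q = 0.062799 + 0.0197 = 0.082499
r = 8.25%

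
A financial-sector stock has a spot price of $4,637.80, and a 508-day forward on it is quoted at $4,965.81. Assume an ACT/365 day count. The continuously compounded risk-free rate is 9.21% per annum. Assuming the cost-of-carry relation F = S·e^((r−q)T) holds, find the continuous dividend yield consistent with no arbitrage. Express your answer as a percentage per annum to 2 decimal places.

4.30%

From F = S·e^((r−q)T): (r − q) = ln(F/S)/T
ln(4965.81/4637.80) = ln(1.070725) = 0.068336
(r − q) = 0.068336 / (508/365) = 0.049100
q = r − ln(F/S)/T = 0.0921 − 0.049100 = 0.043000
q = 4.30%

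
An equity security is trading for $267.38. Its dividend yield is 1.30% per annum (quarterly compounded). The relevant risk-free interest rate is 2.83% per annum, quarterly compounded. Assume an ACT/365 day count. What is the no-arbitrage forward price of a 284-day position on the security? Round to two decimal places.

$270.57

F = S · (1+r/4)^(4T) / (1+q/4)^(4T)
= 267.38 × 1.022185 / 1.010150 = 267.38 × 1.011914
F = $270.57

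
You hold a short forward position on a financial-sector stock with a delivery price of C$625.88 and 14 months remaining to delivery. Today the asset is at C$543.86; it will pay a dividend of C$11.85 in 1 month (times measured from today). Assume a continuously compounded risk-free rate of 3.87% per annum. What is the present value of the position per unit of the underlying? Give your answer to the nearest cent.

PV(remaining dividends) I = 11.85·e^(−0.0387·1/12) = 11.8118
Current forward F = (S − I)·e^(rT) = (543.86 − 11.8118)·e^(0.0387·14/12) = 532.0482 × 1.046185 = 556.6208
Value (long) = (F − K)·e^(−rT) = (556.6208 − 625.88) × 0.955854 = -66.2017
Short position value = −(long value) = C$66.20

C$66.20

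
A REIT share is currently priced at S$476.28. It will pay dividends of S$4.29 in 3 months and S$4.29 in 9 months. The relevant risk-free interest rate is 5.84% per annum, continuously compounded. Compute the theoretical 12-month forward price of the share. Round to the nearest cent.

S$496.09

PV(dividends) I = 4.29·e^(−0.0584·3/12) + 4.29·e^(−0.0584·9/12)
I = 4.2278 + 4.1062 = 8.3340
F = (S − I)·e^(rT) = (476.28 − 8.3340) · e^(0.0584·12/12)
= 467.9460 · e^0.058400 = 467.9460 × 1.060139 = S$496.09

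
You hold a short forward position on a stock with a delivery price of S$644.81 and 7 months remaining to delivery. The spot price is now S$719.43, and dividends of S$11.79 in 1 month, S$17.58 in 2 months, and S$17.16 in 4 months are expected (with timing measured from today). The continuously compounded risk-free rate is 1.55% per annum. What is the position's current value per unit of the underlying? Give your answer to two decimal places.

PV(remaining dividends) I = 11.79·e^(−0.0155·1/12) + 17.58·e^(−0.0155·2/12) + 17.16·e^(−0.0155·4/12) = 46.3810
Current forward F = (S − I)·e^(rT) = (719.43 − 46.3810)·e^(0.0155·7/12) = 673.0490 × 1.009083 = 679.1623
Value (long) = (F − K)·e^(−rT) = (679.1623 − 644.81) × 0.990999 = 34.0431
Short position value = −(long value) = -S$34.04

-S$34.04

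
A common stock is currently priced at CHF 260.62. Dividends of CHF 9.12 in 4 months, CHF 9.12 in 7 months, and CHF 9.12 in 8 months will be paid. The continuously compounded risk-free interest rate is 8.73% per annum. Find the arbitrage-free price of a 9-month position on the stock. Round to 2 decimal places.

CHF 250.36

PV(dividends) I = 9.12·e^(−0.0873·4/12) + 9.12·e^(−0.0873·7/12) + 9.12·e^(−0.0873·8/12)
I = 8.8584 + 8.6672 + 8.6044 = 26.1300
F = (S − I)·e^(rT) = (260.62 − 26.1300) · e^(0.0873·9/12)
= 234.4900 · e^0.065475 = 234.4900 × 1.067666 = CHF 250.36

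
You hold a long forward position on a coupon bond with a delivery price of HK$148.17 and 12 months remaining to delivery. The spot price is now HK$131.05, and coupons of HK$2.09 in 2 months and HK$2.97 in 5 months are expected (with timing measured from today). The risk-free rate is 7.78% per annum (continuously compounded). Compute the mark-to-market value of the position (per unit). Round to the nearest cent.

PV(remaining coupons) I = 2.09·e^(−0.0778·2/12) + 2.97·e^(−0.0778·5/12) = 4.9383
Current forward F = (S − I)·e^(rT) = (131.05 − 4.9383)·e^(0.0778·12/12) = 126.1117 × 1.080906 = 136.3149
Value (long) = (F − K)·e^(−rT) = (136.3149 − 148.17) × 0.925149 = -10.9677
Value = -HK$10.97

-HK$10.97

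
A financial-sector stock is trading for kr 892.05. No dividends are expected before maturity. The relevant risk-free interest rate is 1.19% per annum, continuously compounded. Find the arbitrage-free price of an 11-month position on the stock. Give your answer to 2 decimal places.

kr 901.83

F = S·e^(rT) = 892.05 · e^(0.0119 × 11/12)
= 892.05 · e^0.010908 = 892.05 × 1.010968
F = kr 901.83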